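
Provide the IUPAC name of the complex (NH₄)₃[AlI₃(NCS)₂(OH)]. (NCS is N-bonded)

ammonium hydroxotriiododiisothiocyanatoaluminate(III)

The 3 ammonium counter-ions carry a total charge of +3, so each complex ion is 3−.
Ligand charges: 3×iodo (-1 each), 2×isothiocyanato (-1 each), 1×hydroxo (-1 each); total -6. So Al + (-6) = 3−, giving Al = +3.
Ligands are named alphabetically: hydroxo before iodo before isothiocyanato.
The complex ion is anionic, so aluminium takes the -ate form aluminate(III).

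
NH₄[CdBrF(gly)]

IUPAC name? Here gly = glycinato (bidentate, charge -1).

The 1 ammonium counter-ion carries a total charge of +1, so each complex ion is 1−.
Ligand charges: 1×fluoro (-1 each), 1×bromo (-1 each), 1×glycinato (-1 each); total -3. So Cd + (-3) = 1−, giving Cd = +2.
The complex ion is anionic, so cadmium takes the -ate form cadmate(II).

ammonium bromofluoro(glycinato)cadmate(II)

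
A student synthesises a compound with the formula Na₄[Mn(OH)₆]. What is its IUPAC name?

sodium hexahydroxomanganate(II)

The 4 sodium counter-ions carry a total charge of +4, so each complex ion is 4−.
Ligand charges: 6×hydroxo (-1 each); total -6. So Mn + (-6) = 4−, giving Mn = +2.
The complex ion is anionic, so manganese takes the -ate form manganate(II).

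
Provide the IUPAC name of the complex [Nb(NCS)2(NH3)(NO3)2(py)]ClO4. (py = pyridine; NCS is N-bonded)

The 1 perchlorate counter-ion carries a total charge of -1, so each complex ion is 1+.
Ligand charges: 1×pyridine (neutral), 2×nitrato (-1 each), 2×isothiocyanato (-1 each), 1×ammine (neutral); total -4. So Nb + (-4) = 1+, giving Nb = +5.
Ligands are named alphabetically: ammine before isothiocyanato before nitrato before pyridine.

amminediisothiocyanatodinitrato(pyridine)niobium(V) perchlorate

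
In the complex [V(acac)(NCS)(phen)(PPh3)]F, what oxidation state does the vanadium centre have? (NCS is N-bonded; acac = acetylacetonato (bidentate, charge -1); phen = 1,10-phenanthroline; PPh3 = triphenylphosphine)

1 fluoride outside the brackets (-1 each) → the complex ion is 1+.
Ligand charges: 1×NCS = -1; 1×acac = -1; 1×phen neutral; 1×PPh3 neutral; sum -2.
V + (-2) = 1+ ⇒ V is +3.

+3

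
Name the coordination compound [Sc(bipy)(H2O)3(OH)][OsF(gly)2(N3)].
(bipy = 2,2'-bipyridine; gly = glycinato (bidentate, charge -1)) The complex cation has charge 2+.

triaqua(2,2'-bipyridine)hydroxoscandium(III) azidofluorobis(glycinato)osmate(II)

Both ions are complex: the cation is named first with the plain metal name, the anion second with the -ate form; each ion's ligands are alphabetised independently.
The complex cation is given as 2+; its ligand charges sum to -1, so Sc = +3.
A 1:1 salt means the anion carries the equal and opposite charge, 2−.
Anion: ligand charges sum to -4; for the ion to be 2−, Os = +2.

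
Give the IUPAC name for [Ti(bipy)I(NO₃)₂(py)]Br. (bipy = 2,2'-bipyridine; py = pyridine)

(2,2'-bipyridine)iododinitrato(pyridine)titanium(IV) bromide

The 1 bromide counter-ion carries a total charge of -1, so each complex ion is 1+.
Ligand charges: 1×iodo (-1 each), 2×nitrato (-1 each), 1×2,2'-bipyridine (neutral), 1×pyridine (neutral); total -3. So Ti + (-3) = 1+, giving Ti = +4.
Ligands are named alphabetically: bipyridine before iodo before nitrato before pyridine.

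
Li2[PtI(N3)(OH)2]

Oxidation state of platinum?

2 lithium outside the brackets (+1 each) → the complex ion is 2−.
Ligand charges: 2×OH = -2; 1×I = -1; 1×N3 = -1; sum -4.
Pt + (-4) = 2− ⇒ Pt is +2.

+2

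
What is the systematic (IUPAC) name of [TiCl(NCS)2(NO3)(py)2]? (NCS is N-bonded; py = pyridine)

chlorodiisothiocyanatonitratobis(pyridine)titanium(IV)

There is no counter-ion, so the complex is neutral overall.
Ligand charges: 2×isothiocyanato (-1 each), 1×chloro (-1 each), 1×nitrato (-1 each), 2×pyridine (neutral); total -4. So Ti + (-4) = 0, giving Ti = +4.
Ligands are named alphabetically: chloro before isothiocyanato before nitrato before pyridine.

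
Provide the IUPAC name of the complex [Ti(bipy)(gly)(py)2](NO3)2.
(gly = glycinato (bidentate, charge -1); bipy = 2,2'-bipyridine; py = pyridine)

The 2 nitrate counter-ions carry a total charge of -2, so each complex ion is 2+.
Ligand charges: 1×glycinato (-1 each), 1×2,2'-bipyridine (neutral), 2×pyridine (neutral); total -1. So Ti + (-1) = 2+, giving Ti = +3.
Ligands are named alphabetically: bipyridine before glycinato before pyridine.

(2,2'-bipyridine)(glycinato)bis(pyridine)titanium(III) nitrate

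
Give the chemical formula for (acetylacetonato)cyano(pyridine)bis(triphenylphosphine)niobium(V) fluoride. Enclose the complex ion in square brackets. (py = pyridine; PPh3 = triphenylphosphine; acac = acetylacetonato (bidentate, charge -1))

[Nb(acac)(CN)(PPh3)2(py)]F3

Ligands: 1 pyridine (py, neutral), 2 triphenylphosphine (PPh3, neutral), 1 acetylacetonato (acac, -1), 1 cyano (CN, -1). Ligand charge sum = -2.
With Nb in oxidation state +5, the complex ion is [Nb...]^3+.
Charge balance with fluoride (-1) requires 1 complex ion per 3 fluoride.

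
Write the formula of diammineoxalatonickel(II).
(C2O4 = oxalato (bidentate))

Ligands: 2 ammine (NH3, neutral), 1 oxalato (C2O4, -2). Ligand charge sum = -2.
With Ni in oxidation state +2, the complex ion is [Ni...].

[Ni(C2O4)(NH3)2]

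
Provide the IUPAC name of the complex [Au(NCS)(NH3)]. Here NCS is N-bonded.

There is no counter-ion, so the complex is neutral overall.
Ligand charges: 1×isothiocyanato (-1 each), 1×ammine (neutral); total -1. So Au + (-1) = 0, giving Au = +1.
Ligands are named alphabetically: ammine before isothiocyanato.

ammineisothiocyanatogold(I)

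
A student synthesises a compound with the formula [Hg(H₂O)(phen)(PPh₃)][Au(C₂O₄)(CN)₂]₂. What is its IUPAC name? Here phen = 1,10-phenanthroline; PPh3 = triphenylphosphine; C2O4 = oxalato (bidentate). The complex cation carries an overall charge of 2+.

aqua(1,10-phenanthroline)(triphenylphosphine)mercury(II) dicyanooxalatoaurate(III)

Both ions are complex: the cation is named first with the plain metal name, the anion second with the -ate form; each ion's ligands are alphabetised independently.
The complex cation is given as 2+; its ligand charges sum to 0, so Hg = +2.
With 2 anions per cation, each anion must be 2/2 = 1−.
Anion: ligand charges sum to -4; for the ion to be 1−, Au = +3.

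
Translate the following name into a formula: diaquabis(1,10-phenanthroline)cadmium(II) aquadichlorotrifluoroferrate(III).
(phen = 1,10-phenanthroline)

[Cd(H2O)2(phen)2][FeCl2F3(H2O)]

Cation [Cd…]: ligand charges 0, Cd(II) ⇒ ion charge 2+.
Anion [Fe…]: ligand charges -5, Fe(III) ⇒ ion charge 2−.
One 2+ cation balances one 2− anion.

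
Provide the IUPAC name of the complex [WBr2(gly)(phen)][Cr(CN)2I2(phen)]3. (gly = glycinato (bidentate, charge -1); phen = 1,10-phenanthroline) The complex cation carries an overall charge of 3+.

dibromo(glycinato)(1,10-phenanthroline)tungsten(VI) dicyanodiiodo(1,10-phenanthroline)chromate(III)

Both ions are complex: the cation is named first with the plain metal name, the anion second with the -ate form; each ion's ligands are alphabetised independently.
The complex cation is given as 3+; its ligand charges sum to -3, so W = +6.
With 3 anions per cation, each anion must be 3/3 = 1−.
Anion: ligand charges sum to -4; for the ion to be 1−, Cr = +3.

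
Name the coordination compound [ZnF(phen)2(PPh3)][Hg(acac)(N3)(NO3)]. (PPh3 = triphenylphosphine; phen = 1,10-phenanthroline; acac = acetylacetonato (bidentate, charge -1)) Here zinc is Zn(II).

Zn is given as +2; the cation's ligand charges sum to -1, so the complex cation is 1+.
A 1:1 salt means the anion carries the equal and opposite charge, 1−.
Anion: ligand charges sum to -3; for the ion to be 1−, Hg = +2.

fluorobis(1,10-phenanthroline)(triphenylphosphine)zinc(II) (acetylacetonato)azidonitratomercurate(II)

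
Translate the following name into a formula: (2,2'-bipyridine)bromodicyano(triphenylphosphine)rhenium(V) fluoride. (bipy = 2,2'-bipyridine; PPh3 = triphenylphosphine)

Ligands: 1 2,2'-bipyridine (bipy, neutral), 1 bromo (Br, -1), 1 triphenylphosphine (PPh3, neutral), 2 cyano (CN, -1). Ligand charge sum = -3.
With Re in oxidation state +5, the complex ion is [Re...]^2+.
Charge balance with fluoride (-1) requires 1 complex ion per 2 fluoride.

[Re(bipy)Br(CN)2(PPh3)]F2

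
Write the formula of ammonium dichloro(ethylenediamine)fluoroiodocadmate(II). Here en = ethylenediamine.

Ligands: 1 ethylenediamine (en, neutral), 1 iodo (I, -1), 1 fluoro (F, -1), 2 chloro (Cl, -1). Ligand charge sum = -4.
With Cd in oxidation state +2, the complex ion is [Cd...]^2−.
Charge balance with ammonium (+1) requires 1 complex ion per 2 ammonium.

(NH4)2[CdCl2(en)FI]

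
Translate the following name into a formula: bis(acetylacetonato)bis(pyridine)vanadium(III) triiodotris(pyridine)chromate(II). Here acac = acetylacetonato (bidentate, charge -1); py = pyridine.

[V(acac)2(py)2][CrI3(py)3]

Cation [V…]: ligand charges -2, V(III) ⇒ ion charge 1+.
Anion [Cr…]: ligand charges -3, Cr(II) ⇒ ion charge 1−.
One 1+ cation balances one 1− anion.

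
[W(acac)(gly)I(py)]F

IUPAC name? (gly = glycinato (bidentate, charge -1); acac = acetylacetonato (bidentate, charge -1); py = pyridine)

(acetylacetonato)(glycinato)iodo(pyridine)tungsten(IV) fluoride

The 1 fluoride counter-ion carries a total charge of -1, so each complex ion is 1+.
Ligand charges: 1×iodo (-1 each), 1×glycinato (-1 each), 1×acetylacetonato (-1 each), 1×pyridine (neutral); total -3. So W + (-3) = 1+, giving W = +4.
Ligands are named alphabetically: acetylacetonato before glycinato before iodo before pyridine.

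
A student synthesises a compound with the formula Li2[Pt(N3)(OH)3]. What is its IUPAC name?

lithium azidotrihydroxoplatinate(II)

The 2 lithium counter-ions carry a total charge of +2, so each complex ion is 2−.
Ligand charges: 3×hydroxo (-1 each), 1×azido (-1 each); total -4. So Pt + (-4) = 2−, giving Pt = +2.
Ligands are named alphabetically: azido before hydroxo.
The complex ion is anionic, so platinum takes the -ate form platinate(II).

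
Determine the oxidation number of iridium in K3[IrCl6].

3 potassium outside the brackets (+1 each) → the complex ion is 3−.
Ligand charges: 6×Cl = -6; sum -6.
Ir + (-6) = 3− ⇒ Ir is +3.

+3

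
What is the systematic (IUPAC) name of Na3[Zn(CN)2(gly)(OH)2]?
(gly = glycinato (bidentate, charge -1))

sodium dicyano(glycinato)dihydroxozincate(II)

The 3 sodium counter-ions carry a total charge of +3, so each complex ion is 3−.
Ligand charges: 1×glycinato (-1 each), 2×cyano (-1 each), 2×hydroxo (-1 each); total -5. So Zn + (-5) = 3−, giving Zn = +2.
Ligands are named alphabetically: cyano before glycinato before hydroxo.
The complex ion is anionic, so zinc takes the -ate form zincate(II).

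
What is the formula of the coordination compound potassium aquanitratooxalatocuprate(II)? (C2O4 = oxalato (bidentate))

K[Cu(C2O4)(H2O)(NO3)]

Ligands: 1 aqua (H2O, neutral), 1 nitrato (NO3, -1), 1 oxalato (C2O4, -2). Ligand charge sum = -3.
With Cu in oxidation state +2, the complex ion is [Cu...]^1−.
Charge balance with potassium (+1) requires 1 complex ion per 1 potassium.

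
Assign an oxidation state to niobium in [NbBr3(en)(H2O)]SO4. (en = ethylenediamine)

1 sulfate outside the brackets (-2 each) → the complex ion is 2+.
Ligand charges: 1×H2O neutral; 3×Br = -3; 1×en neutral; sum -3.
Nb + (-3) = 2+ ⇒ Nb is +5.

+5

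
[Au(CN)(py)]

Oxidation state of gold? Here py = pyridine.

+1

No counter-ion: the bracketed complex is neutral.
Ligand charges: 1×py neutral; 1×CN = -1; sum -1.
Au + (-1) = 0 ⇒ Au is +1.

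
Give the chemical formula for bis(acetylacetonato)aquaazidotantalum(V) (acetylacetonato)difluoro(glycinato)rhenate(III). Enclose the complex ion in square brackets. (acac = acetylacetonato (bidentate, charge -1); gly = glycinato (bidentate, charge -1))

Cation [Ta…]: ligand charges -3, Ta(V) ⇒ ion charge 2+.
Anion [Re…]: ligand charges -4, Re(III) ⇒ ion charge 1−.

[Ta(acac)2(H2O)(N3)][Re(acac)F2(gly)]2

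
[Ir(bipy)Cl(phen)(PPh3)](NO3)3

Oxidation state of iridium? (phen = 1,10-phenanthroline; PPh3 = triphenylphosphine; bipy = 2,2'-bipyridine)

+4

3 nitrate outside the brackets (-1 each) → the complex ion is 3+.
Ligand charges: 1×phen neutral; 1×PPh3 neutral; 1×Cl = -1; 1×bipy neutral; sum -1.
Ir + (-1) = 3+ ⇒ Ir is +4.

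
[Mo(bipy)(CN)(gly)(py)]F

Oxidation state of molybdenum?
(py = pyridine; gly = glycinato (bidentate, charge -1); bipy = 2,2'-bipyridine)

1 fluoride outside the brackets (-1 each) → the complex ion is 1+.
Ligand charges: 1×py neutral; 1×CN = -1; 1×gly = -1; 1×bipy neutral; sum -2.
Mo + (-2) = 1+ ⇒ Mo is +3.

+3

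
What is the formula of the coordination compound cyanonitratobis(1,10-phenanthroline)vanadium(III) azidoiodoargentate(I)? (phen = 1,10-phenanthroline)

Cation [V…]: ligand charges -2, V(III) ⇒ ion charge 1+.
Anion [Ag…]: ligand charges -2, Ag(I) ⇒ ion charge 1−.
One 1+ cation balances one 1− anion.

[V(CN)(NO3)(phen)2][AgI(N3)]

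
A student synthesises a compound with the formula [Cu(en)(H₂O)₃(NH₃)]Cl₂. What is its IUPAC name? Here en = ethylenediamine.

amminetriaqua(ethylenediamine)copper(II) chloride

The 2 chloride counter-ions carry a total charge of -2, so each complex ion is 2+.
Ligand charges: 1×ethylenediamine (neutral), 3×aqua (neutral), 1×ammine (neutral); total 0. So Cu + (0) = 2+, giving Cu = +2.
Ligands are named alphabetically: ammine before aqua before ethylenediamine.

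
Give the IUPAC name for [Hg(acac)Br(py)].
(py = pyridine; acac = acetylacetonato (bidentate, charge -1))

(acetylacetonato)bromo(pyridine)mercury(II)

There is no counter-ion, so the complex is neutral overall.
Ligand charges: 1×pyridine (neutral), 1×bromo (-1 each), 1×acetylacetonato (-1 each); total -2. So Hg + (-2) = 0, giving Hg = +2.
Ligands are named alphabetically: acetylacetonato before bromo before pyridine.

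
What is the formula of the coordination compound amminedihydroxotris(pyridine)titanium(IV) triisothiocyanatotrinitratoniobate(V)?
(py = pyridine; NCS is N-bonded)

[Ti(NH3)(OH)2(py)3][Nb(NCS)3(NO3)3]2

Cation [Ti…]: ligand charges -2, Ti(IV) ⇒ ion charge 2+.
Anion [Nb…]: ligand charges -6, Nb(V) ⇒ ion charge 1−.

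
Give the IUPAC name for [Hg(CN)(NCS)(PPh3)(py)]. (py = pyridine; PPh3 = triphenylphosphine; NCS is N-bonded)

There is no counter-ion, so the complex is neutral overall.
Ligand charges: 1×pyridine (neutral), 1×triphenylphosphine (neutral), 1×cyano (-1 each), 1×isothiocyanato (-1 each); total -2. So Hg + (-2) = 0, giving Hg = +2.
Ligands are named alphabetically: cyano before isothiocyanato before pyridine before triphenylphosphine.

cyanoisothiocyanato(pyridine)(triphenylphosphine)mercury(II)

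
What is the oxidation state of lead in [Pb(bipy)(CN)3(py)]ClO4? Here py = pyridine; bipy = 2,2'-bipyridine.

1 perchlorate outside the brackets (-1 each) → the complex ion is 1+.
Ligand charges: 3×CN = -3; 1×py neutral; 1×bipy neutral; sum -3.
Pb + (-3) = 1+ ⇒ Pb is +4.

+4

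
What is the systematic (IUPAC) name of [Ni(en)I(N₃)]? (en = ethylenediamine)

There is no counter-ion, so the complex is neutral overall.
Ligand charges: 1×ethylenediamine (neutral), 1×iodo (-1 each), 1×azido (-1 each); total -2. So Ni + (-2) = 0, giving Ni = +2.
Ligands are named alphabetically: azido before ethylenediamine before iodo.

azido(ethylenediamine)iodonickel(II)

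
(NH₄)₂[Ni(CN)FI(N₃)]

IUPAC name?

The 2 ammonium counter-ions carry a total charge of +2, so each complex ion is 2−.
Ligand charges: 1×iodo (-1 each), 1×fluoro (-1 each), 1×azido (-1 each), 1×cyano (-1 each); total -4. So Ni + (-4) = 2−, giving Ni = +2.
Ligands are named alphabetically: azido before cyano before fluoro before iodo.
The complex ion is anionic, so nickel takes the -ate form nickelate(II).

ammonium azidocyanofluoroiodonickelate(II)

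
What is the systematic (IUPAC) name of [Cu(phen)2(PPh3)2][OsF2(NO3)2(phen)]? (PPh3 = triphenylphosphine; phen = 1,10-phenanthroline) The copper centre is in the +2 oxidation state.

bis(1,10-phenanthroline)bis(triphenylphosphine)copper(II) difluorodinitrato(1,10-phenanthroline)osmate(II)

Both ions are complex: the cation is named first with the plain metal name, the anion second with the -ate form; each ion's ligands are alphabetised independently.
Cu is given as +2; the cation's ligand charges sum to 0, so the complex cation is 2+.
A 1:1 salt means the anion carries the equal and opposite charge, 2−.
Anion: ligand charges sum to -4; for the ion to be 2−, Os = +2.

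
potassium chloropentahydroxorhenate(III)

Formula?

K3[ReCl(OH)5]

Ligands: 1 chloro (Cl, -1), 5 hydroxo (OH, -1). Ligand charge sum = -6.
Charge balance with potassium (+1) requires 1 complex ion per 3 potassium.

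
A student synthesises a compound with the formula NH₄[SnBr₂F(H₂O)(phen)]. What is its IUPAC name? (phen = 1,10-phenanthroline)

ammonium aquadibromofluoro(1,10-phenanthroline)stannate(II)

The 1 ammonium counter-ion carries a total charge of +1, so each complex ion is 1−.
Ligand charges: 1×fluoro (-1 each), 2×bromo (-1 each), 1×aqua (neutral), 1×1,10-phenanthroline (neutral); total -3. So Sn + (-3) = 1−, giving Sn = +2.
Ligands are named alphabetically: aqua before bromo before fluoro before phenanthroline.
The complex ion is anionic, so tin takes the -ate form stannate(II).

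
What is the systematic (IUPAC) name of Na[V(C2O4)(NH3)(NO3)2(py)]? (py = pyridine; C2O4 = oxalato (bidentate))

The 1 sodium counter-ion carries a total charge of +1, so each complex ion is 1−.
Ligand charges: 1×pyridine (neutral), 1×ammine (neutral), 2×nitrato (-1 each), 1×oxalato (-2 each); total -4. So V + (-4) = 1−, giving V = +3.
Ligands are named alphabetically: ammine before nitrato before oxalato before pyridine.
The complex ion is anionic, so vanadium takes the -ate form vanadate(III).

sodium amminedinitratooxalato(pyridine)vanadate(III)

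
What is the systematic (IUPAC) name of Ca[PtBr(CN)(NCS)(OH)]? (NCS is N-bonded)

The 1 calcium counter-ion carries a total charge of +2, so each complex ion is 2−.
Ligand charges: 1×hydroxo (-1 each), 1×bromo (-1 each), 1×isothiocyanato (-1 each), 1×cyano (-1 each); total -4. So Pt + (-4) = 2−, giving Pt = +2.
The complex ion is anionic, so platinum takes the -ate form platinate(II).

calcium bromocyanohydroxoisothiocyanatoplatinate(II)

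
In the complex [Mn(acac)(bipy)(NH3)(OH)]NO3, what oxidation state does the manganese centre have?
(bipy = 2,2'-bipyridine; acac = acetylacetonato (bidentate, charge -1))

1 nitrate outside the brackets (-1 each) → the complex ion is 1+.
Ligand charges: 1×NH3 neutral; 1×OH = -1; 1×bipy neutral; 1×acac = -1; sum -2.
Mn + (-2) = 1+ ⇒ Mn is +3.

+3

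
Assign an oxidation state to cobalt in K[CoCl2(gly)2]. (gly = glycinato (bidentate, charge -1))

+3

1 potassium outside the brackets (+1 each) → the complex ion is 1−.
Ligand charges: 2×gly = -2; 2×Cl = -2; sum -4.
Co + (-4) = 1− ⇒ Co is +3.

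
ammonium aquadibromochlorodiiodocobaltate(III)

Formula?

Ligands: 1 chloro (Cl, -1), 1 aqua (H2O, neutral), 2 bromo (Br, -1), 2 iodo (I, -1). Ligand charge sum = -5.
With Co in oxidation state +3, the complex ion is [Co...]^2−.
Charge balance with ammonium (+1) requires 1 complex ion per 2 ammonium.

(NH4)2[CoBr2Cl(H2O)I2]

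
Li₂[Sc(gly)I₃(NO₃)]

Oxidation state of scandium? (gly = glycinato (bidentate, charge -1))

+3

2 lithium outside the brackets (+1 each) → the complex ion is 2−.
Ligand charges: 1×NO3 = -1; 3×I = -3; 1×gly = -1; sum -5.
Sc + (-5) = 2− ⇒ Sc is +3.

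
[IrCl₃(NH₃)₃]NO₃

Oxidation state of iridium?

1 nitrate outside the brackets (-1 each) → the complex ion is 1+.
Ligand charges: 3×NH3 neutral; 3×Cl = -3; sum -3.
Ir + (-3) = 1+ ⇒ Ir is +4.

+4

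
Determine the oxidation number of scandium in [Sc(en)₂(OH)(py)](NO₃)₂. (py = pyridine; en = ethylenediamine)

+3

2 nitrate outside the brackets (-1 each) → the complex ion is 2+.
Ligand charges: 1×py neutral; 1×OH = -1; 2×en neutral; sum -1.
Sc + (-1) = 2+ ⇒ Sc is +3.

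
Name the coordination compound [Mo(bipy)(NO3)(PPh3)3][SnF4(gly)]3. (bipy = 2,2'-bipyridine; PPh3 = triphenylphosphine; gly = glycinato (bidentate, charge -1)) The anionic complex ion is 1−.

(2,2'-bipyridine)nitratotris(triphenylphosphine)molybdenum(IV) tetrafluoro(glycinato)stannate(IV)

Both ions are complex: the cation is named first with the plain metal name, the anion second with the -ate form; each ion's ligands are alphabetised independently.
The complex anion is given as 1−; its ligand charges sum to -5, so Sn = +4.
With 3 anions per cation, the cation must be 3×1 = 3+.
Cation: ligand charges sum to -1; for the ion to be 3+, Mo = +4.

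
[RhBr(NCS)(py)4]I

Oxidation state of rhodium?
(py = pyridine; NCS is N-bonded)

1 iodide outside the brackets (-1 each) → the complex ion is 1+.
Ligand charges: 4×py neutral; 1×NCS = -1; 1×Br = -1; sum -2.
Rh + (-2) = 1+ ⇒ Rh is +3.

+3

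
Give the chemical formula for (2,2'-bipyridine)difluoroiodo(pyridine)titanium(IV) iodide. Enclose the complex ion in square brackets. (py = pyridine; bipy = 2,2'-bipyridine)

Ligands: 1 iodo (I, -1), 1 pyridine (py, neutral), 1 2,2'-bipyridine (bipy, neutral), 2 fluoro (F, -1). Ligand charge sum = -3.
With Ti in oxidation state +4, the complex ion is [Ti...]^1+.
Charge balance with iodide (-1) requires 1 complex ion per 1 iodide.

[Ti(bipy)F2I(py)]I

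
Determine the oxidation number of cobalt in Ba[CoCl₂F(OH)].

+2

1 barium outside the brackets (+2 each) → the complex ion is 2−.
Ligand charges: 1×OH = -1; 1×F = -1; 2×Cl = -2; sum -4.
Co + (-4) = 2− ⇒ Co is +2.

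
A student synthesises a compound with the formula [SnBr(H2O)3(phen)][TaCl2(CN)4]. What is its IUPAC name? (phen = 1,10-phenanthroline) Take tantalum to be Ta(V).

Ta is given as +5; the anion's ligand charges sum to -6, so the complex anion is 1−.
A 1:1 salt means the cation carries the equal and opposite charge, 1+.
Cation: ligand charges sum to -1; for the ion to be 1+, Sn = +2.

triaquabromo(1,10-phenanthroline)tin(II) dichlorotetracyanotantalate(V)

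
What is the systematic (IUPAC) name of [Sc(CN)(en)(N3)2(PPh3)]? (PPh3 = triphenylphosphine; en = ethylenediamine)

diazidocyano(ethylenediamine)(triphenylphosphine)scandium(III)

There is no counter-ion, so the complex is neutral overall.
Ligand charges: 1×cyano (-1 each), 1×triphenylphosphine (neutral), 1×ethylenediamine (neutral), 2×azido (-1 each); total -3. So Sc + (-3) = 0, giving Sc = +3.
Ligands are named alphabetically: azido before cyano before ethylenediamine before triphenylphosphine.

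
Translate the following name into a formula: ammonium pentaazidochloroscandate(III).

Ligands: 5 azido (N3, -1), 1 chloro (Cl, -1). Ligand charge sum = -6.
With Sc in oxidation state +3, the complex ion is [Sc...]^3−.
Charge balance with ammonium (+1) requires 1 complex ion per 3 ammonium.

(NH4)3[ScCl(N3)5]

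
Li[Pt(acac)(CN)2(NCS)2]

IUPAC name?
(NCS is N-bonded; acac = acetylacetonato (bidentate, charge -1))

The 1 lithium counter-ion carries a total charge of +1, so each complex ion is 1−.
Ligand charges: 2×isothiocyanato (-1 each), 1×acetylacetonato (-1 each), 2×cyano (-1 each); total -5. So Pt + (-5) = 1−, giving Pt = +4.
Ligands are named alphabetically: acetylacetonato before cyano before isothiocyanato.
The complex ion is anionic, so platinum takes the -ate form platinate(IV).

lithium (acetylacetonato)dicyanodiisothiocyanatoplatinate(IV)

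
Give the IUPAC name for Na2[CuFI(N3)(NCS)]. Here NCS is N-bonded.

sodium azidofluoroiodoisothiocyanatocuprate(II)

The 2 sodium counter-ions carry a total charge of +2, so each complex ion is 2−.
Ligand charges: 1×fluoro (-1 each), 1×iodo (-1 each), 1×isothiocyanato (-1 each), 1×azido (-1 each); total -4. So Cu + (-4) = 2−, giving Cu = +2.
The complex ion is anionic, so copper takes the -ate form cuprate(II).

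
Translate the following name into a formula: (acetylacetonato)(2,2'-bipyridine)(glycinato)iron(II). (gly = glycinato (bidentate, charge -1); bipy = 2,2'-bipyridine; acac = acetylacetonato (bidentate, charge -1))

Ligands: 1 glycinato (gly, -1), 1 2,2'-bipyridine (bipy, neutral), 1 acetylacetonato (acac, -1). Ligand charge sum = -2.
With Fe in oxidation state +2, the complex ion is [Fe...].

[Fe(acac)(bipy)(gly)]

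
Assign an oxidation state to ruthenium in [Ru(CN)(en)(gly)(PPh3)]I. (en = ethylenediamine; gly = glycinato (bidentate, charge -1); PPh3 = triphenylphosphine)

+3

1 iodide outside the brackets (-1 each) → the complex ion is 1+.
Ligand charges: 1×en neutral; 1×gly = -1; 1×PPh3 neutral; 1×CN = -1; sum -2.
Ru + (-2) = 1+ ⇒ Ru is +3.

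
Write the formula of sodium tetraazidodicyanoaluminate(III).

Ligands: 2 cyano (CN, -1), 4 azido (N3, -1). Ligand charge sum = -6.
With Al in oxidation state +3, the complex ion is [Al...]^3−.
Charge balance with sodium (+1) requires 1 complex ion per 3 sodium.

Na3[Al(CN)2(N3)4]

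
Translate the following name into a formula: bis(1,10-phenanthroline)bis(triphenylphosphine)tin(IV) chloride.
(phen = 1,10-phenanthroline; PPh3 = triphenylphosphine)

Ligands: 2 1,10-phenanthroline (phen, neutral), 2 triphenylphosphine (PPh3, neutral). Ligand charge sum = 0.
Charge balance with chloride (-1) requires 1 complex ion per 4 chloride.

[Sn(phen)2(PPh3)2]Cl4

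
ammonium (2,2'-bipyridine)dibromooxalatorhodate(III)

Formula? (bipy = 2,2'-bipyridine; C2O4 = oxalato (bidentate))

NH4[Rh(bipy)Br2(C2O4)]

Ligands: 1 2,2'-bipyridine (bipy, neutral), 1 oxalato (C2O4, -2), 2 bromo (Br, -1). Ligand charge sum = -4.
With Rh in oxidation state +3, the complex ion is [Rh...]^1−.
Charge balance with ammonium (+1) requires 1 complex ion per 1 ammonium.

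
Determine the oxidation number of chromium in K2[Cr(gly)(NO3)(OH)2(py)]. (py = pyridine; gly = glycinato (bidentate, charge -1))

2 potassium outside the brackets (+1 each) → the complex ion is 2−.
Ligand charges: 1×NO3 = -1; 1×py neutral; 2×OH = -2; 1×gly = -1; sum -4.
Cr + (-4) = 2− ⇒ Cr is +2.

+2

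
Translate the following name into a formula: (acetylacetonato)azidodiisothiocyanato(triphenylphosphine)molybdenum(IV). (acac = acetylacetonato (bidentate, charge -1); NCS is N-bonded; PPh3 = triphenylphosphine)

Ligands: 1 acetylacetonato (acac, -1), 1 azido (N3, -1), 2 isothiocyanato (NCS, -1), 1 triphenylphosphine (PPh3, neutral). Ligand charge sum = -4.
With Mo in oxidation state +4, the complex ion is [Mo...].

[Mo(acac)(N3)(NCS)2(PPh3)]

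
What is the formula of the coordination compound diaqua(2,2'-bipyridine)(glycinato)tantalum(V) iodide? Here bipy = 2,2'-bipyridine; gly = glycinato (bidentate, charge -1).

[Ta(bipy)(gly)(H2O)2]I4

Ligands: 1 2,2'-bipyridine (bipy, neutral), 1 glycinato (gly, -1), 2 aqua (H2O, neutral). Ligand charge sum = -1.
With Ta in oxidation state +5, the complex ion is [Ta...]^4+.
Charge balance with iodide (-1) requires 1 complex ion per 4 iodide.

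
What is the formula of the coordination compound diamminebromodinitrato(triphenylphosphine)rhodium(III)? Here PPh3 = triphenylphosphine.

[RhBr(NH3)2(NO3)2(PPh3)]

Ligands: 1 bromo (Br, -1), 2 nitrato (NO3, -1), 2 ammine (NH3, neutral), 1 triphenylphosphine (PPh3, neutral). Ligand charge sum = -3.
With Rh in oxidation state +3, the complex ion is [Rh...].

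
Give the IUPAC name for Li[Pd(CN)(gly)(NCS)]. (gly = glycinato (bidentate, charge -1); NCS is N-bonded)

The 1 lithium counter-ion carries a total charge of +1, so each complex ion is 1−.
Ligand charges: 1×glycinato (-1 each), 1×cyano (-1 each), 1×isothiocyanato (-1 each); total -3. So Pd + (-3) = 1−, giving Pd = +2.
Ligands are named alphabetically: cyano before glycinato before isothiocyanato.
The complex ion is anionic, so palladium takes the -ate form palladate(II).

lithium cyano(glycinato)isothiocyanatopalladate(II)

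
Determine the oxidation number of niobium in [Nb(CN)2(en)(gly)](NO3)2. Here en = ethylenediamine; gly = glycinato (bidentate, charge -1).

+5

2 nitrate outside the brackets (-1 each) → the complex ion is 2+.
Ligand charges: 1×en neutral; 2×CN = -2; 1×gly = -1; sum -3.
Nb + (-3) = 2+ ⇒ Nb is +5.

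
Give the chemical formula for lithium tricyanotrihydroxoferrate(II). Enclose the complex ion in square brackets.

Ligands: 3 cyano (CN, -1), 3 hydroxo (OH, -1). Ligand charge sum = -6.
With Fe in oxidation state +2, the complex ion is [Fe...]^4−.
Charge balance with lithium (+1) requires 1 complex ion per 4 lithium.

Li4[Fe(CN)3(OH)3]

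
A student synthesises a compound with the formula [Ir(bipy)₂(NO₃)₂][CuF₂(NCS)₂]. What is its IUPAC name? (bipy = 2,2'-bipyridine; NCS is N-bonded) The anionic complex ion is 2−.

bis(2,2'-bipyridine)dinitratoiridium(IV) difluorodiisothiocyanatocuprate(II)

Both ions are complex: the cation is named first with the plain metal name, the anion second with the -ate form; each ion's ligands are alphabetised independently.
The complex anion is given as 2−; its ligand charges sum to -4, so Cu = +2.
A 1:1 salt means the cation carries the equal and opposite charge, 2+.
Cation: ligand charges sum to -2; for the ion to be 2+, Ir = +4.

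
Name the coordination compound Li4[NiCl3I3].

lithium trichlorotriiodonickelate(II)

The 4 lithium counter-ions carry a total charge of +4, so each complex ion is 4−.
Ligand charges: 3×iodo (-1 each), 3×chloro (-1 each); total -6. So Ni + (-6) = 4−, giving Ni = +2.
Ligands are named alphabetically: chloro before iodo.
The complex ion is anionic, so nickel takes the -ate form nickelate(II).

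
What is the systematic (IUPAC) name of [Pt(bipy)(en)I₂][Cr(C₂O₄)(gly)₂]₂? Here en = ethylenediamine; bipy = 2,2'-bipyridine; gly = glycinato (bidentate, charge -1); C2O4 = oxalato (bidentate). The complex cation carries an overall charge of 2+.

The complex cation is given as 2+; its ligand charges sum to -2, so Pt = +4.
With 2 anions per cation, each anion must be 2/2 = 1−.
Anion: ligand charges sum to -4; for the ion to be 1−, Cr = +3.

(2,2'-bipyridine)(ethylenediamine)diiodoplatinum(IV) bis(glycinato)oxalatochromate(III)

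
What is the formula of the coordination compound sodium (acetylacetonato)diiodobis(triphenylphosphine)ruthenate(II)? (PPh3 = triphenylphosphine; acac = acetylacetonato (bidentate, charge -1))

Na[Ru(acac)I2(PPh3)2]

Ligands: 2 triphenylphosphine (PPh3, neutral), 2 iodo (I, -1), 1 acetylacetonato (acac, -1). Ligand charge sum = -3.
Charge balance with sodium (+1) requires 1 complex ion per 1 sodium.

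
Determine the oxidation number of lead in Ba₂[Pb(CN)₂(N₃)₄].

2 barium outside the brackets (+2 each) → the complex ion is 4−.
Ligand charges: 4×N3 = -4; 2×CN = -2; sum -6.
Pb + (-6) = 4− ⇒ Pb is +2.

+2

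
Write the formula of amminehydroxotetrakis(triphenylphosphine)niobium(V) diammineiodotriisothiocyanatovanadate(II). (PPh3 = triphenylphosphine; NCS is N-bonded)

[Nb(NH3)(OH)(PPh3)4][VI(NCS)3(NH3)2]2

Cation [Nb…]: ligand charges -1, Nb(V) ⇒ ion charge 4+.
Anion [V…]: ligand charges -4, V(II) ⇒ ion charge 2−.
One 4+ cation requires 2 of the 2− anion.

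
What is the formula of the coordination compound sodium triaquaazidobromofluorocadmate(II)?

Na[CdBrF(H2O)3(N3)]

Ligands: 1 azido (N3, -1), 3 aqua (H2O, neutral), 1 fluoro (F, -1), 1 bromo (Br, -1). Ligand charge sum = -3.
Charge balance with sodium (+1) requires 1 complex ion per 1 sodium.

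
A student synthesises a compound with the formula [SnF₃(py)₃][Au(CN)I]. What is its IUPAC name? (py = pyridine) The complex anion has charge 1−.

trifluorotris(pyridine)tin(IV) cyanoiodoaurate(I)

Both ions are complex: the cation is named first with the plain metal name, the anion second with the -ate form; each ion's ligands are alphabetised independently.
The complex anion is given as 1−; its ligand charges sum to -2, so Au = +1.
A 1:1 salt means the cation carries the equal and opposite charge, 1+.
Cation: ligand charges sum to -3; for the ion to be 1+, Sn = +4.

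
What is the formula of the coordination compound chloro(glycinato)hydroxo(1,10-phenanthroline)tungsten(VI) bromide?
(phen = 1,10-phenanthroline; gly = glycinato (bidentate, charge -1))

[WCl(gly)(OH)(phen)]Br3

Ligands: 1 chloro (Cl, -1), 1 hydroxo (OH, -1), 1 1,10-phenanthroline (phen, neutral), 1 glycinato (gly, -1). Ligand charge sum = -3.
With W in oxidation state +6, the complex ion is [W...]^3+.
Charge balance with bromide (-1) requires 1 complex ion per 3 bromide.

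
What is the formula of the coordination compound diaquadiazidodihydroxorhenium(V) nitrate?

[Re(H2O)2(N3)2(OH)2]NO3

Ligands: 2 hydroxo (OH, -1), 2 aqua (H2O, neutral), 2 azido (N3, -1). Ligand charge sum = -4.
With Re in oxidation state +5, the complex ion is [Re...]^1+.
Charge balance with nitrate (-1) requires 1 complex ion per 1 nitrate.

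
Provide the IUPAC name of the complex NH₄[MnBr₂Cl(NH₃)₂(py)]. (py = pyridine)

ammonium diamminedibromochloro(pyridine)manganate(II)

The 1 ammonium counter-ion carries a total charge of +1, so each complex ion is 1−.
Ligand charges: 2×bromo (-1 each), 1×pyridine (neutral), 1×chloro (-1 each), 2×ammine (neutral); total -3. So Mn + (-3) = 1−, giving Mn = +2.
Ligands are named alphabetically: ammine before bromo before chloro before pyridine.
The complex ion is anionic, so manganese takes the -ate form manganate(II).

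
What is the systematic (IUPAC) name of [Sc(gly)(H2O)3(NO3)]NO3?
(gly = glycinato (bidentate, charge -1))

triaqua(glycinato)nitratoscandium(III) nitrate

The 1 nitrate counter-ion carries a total charge of -1, so each complex ion is 1+.
Ligand charges: 3×aqua (neutral), 1×nitrato (-1 each), 1×glycinato (-1 each); total -2. So Sc + (-2) = 1+, giving Sc = +3.
Ligands are named alphabetically: aqua before glycinato before nitrato.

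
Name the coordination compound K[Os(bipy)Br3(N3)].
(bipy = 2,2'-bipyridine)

The 1 potassium counter-ion carries a total charge of +1, so each complex ion is 1−.
Ligand charges: 3×bromo (-1 each), 1×2,2'-bipyridine (neutral), 1×azido (-1 each); total -4. So Os + (-4) = 1−, giving Os = +3.
The complex ion is anionic, so osmium takes the -ate form osmate(III).

potassium azido(2,2'-bipyridine)tribromoosmate(III)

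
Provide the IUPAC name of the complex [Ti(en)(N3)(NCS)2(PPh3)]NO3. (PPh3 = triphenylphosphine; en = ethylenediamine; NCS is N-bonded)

azido(ethylenediamine)diisothiocyanato(triphenylphosphine)titanium(IV) nitrate

The 1 nitrate counter-ion carries a total charge of -1, so each complex ion is 1+.
Ligand charges: 1×triphenylphosphine (neutral), 1×ethylenediamine (neutral), 2×isothiocyanato (-1 each), 1×azido (-1 each); total -3. So Ti + (-3) = 1+, giving Ti = +4.
Ligands are named alphabetically: azido before ethylenediamine before isothiocyanato before triphenylphosphine.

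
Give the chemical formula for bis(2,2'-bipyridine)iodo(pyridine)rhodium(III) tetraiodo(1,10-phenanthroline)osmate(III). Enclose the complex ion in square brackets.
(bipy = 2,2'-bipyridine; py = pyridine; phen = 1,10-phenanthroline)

[Rh(bipy)2I(py)][OsI4(phen)]2

Cation [Rh…]: ligand charges -1, Rh(III) ⇒ ion charge 2+.
Anion [Os…]: ligand charges -4, Os(III) ⇒ ion charge 1−.
One 2+ cation requires 2 of the 1− anion.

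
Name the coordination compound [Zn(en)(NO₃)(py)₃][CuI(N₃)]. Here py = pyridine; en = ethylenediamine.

Both ions are complex: the cation is named first with the plain metal name, the anion second with the -ate form; each ion's ligands are alphabetised independently.
Zinc is always +2 in its complexes; the cation's ligand charges sum to -1, so the complex cation is 1+.
A 1:1 salt means the anion carries the equal and opposite charge, 1−.
Anion: ligand charges sum to -2; for the ion to be 1−, Cu = +1.

(ethylenediamine)nitratotris(pyridine)zinc(II) azidoiodocuprate(I)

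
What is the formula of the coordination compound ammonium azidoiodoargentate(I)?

NH4[AgI(N3)]

Ligands: 1 iodo (I, -1), 1 azido (N3, -1). Ligand charge sum = -2.
With Ag in oxidation state +1, the complex ion is [Ag...]^1−.
Charge balance with ammonium (+1) requires 1 complex ion per 1 ammonium.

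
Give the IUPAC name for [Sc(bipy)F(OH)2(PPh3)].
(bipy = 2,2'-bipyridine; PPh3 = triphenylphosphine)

(2,2'-bipyridine)fluorodihydroxo(triphenylphosphine)scandium(III)

There is no counter-ion, so the complex is neutral overall.
Ligand charges: 1×fluoro (-1 each), 2×hydroxo (-1 each), 1×2,2'-bipyridine (neutral), 1×triphenylphosphine (neutral); total -3. So Sc + (-3) = 0, giving Sc = +3.
Ligands are named alphabetically: bipyridine before fluoro before hydroxo before triphenylphosphine.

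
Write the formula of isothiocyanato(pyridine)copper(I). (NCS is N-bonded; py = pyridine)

[Cu(NCS)(py)]

Ligands: 1 isothiocyanato (NCS, -1), 1 pyridine (py, neutral). Ligand charge sum = -1.
With Cu in oxidation state +1, the complex ion is [Cu...].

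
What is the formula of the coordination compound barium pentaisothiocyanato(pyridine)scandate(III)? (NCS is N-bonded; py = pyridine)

Ligands: 5 isothiocyanato (NCS, -1), 1 pyridine (py, neutral). Ligand charge sum = -5.
With Sc in oxidation state +3, the complex ion is [Sc...]^2−.
Charge balance with barium (+2) requires 1 complex ion per 1 barium.

Ba[Sc(NCS)5(py)]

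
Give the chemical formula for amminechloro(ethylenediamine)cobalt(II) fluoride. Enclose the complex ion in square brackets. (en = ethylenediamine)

Ligands: 1 chloro (Cl, -1), 1 ethylenediamine (en, neutral), 1 ammine (NH3, neutral). Ligand charge sum = -1.
Charge balance with fluoride (-1) requires 1 complex ion per 1 fluoride.

[CoCl(en)(NH3)]F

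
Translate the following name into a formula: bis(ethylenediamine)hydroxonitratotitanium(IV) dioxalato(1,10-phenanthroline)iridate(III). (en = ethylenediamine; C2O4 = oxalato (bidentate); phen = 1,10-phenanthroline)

[Ti(en)2(NO3)(OH)][Ir(C2O4)2(phen)]2

Cation [Ti…]: ligand charges -2, Ti(IV) ⇒ ion charge 2+.
Anion [Ir…]: ligand charges -4, Ir(III) ⇒ ion charge 1−.
One 2+ cation requires 2 of the 1− anion.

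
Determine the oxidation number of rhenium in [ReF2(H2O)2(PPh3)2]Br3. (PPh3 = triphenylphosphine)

+5

3 bromide outside the brackets (-1 each) → the complex ion is 3+.
Ligand charges: 2×F = -2; 2×H2O neutral; 2×PPh3 neutral; sum -2.
Re + (-2) = 3+ ⇒ Re is +5.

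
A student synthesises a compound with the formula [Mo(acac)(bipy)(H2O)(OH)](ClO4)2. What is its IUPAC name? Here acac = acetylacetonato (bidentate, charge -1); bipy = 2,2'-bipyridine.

(acetylacetonato)aqua(2,2'-bipyridine)hydroxomolybdenum(IV) perchlorate

The 2 perchlorate counter-ions carry a total charge of -2, so each complex ion is 2+.
Ligand charges: 1×acetylacetonato (-1 each), 1×2,2'-bipyridine (neutral), 1×aqua (neutral), 1×hydroxo (-1 each); total -2. So Mo + (-2) = 2+, giving Mo = +4.
Ligands are named alphabetically: acetylacetonato before aqua before bipyridine before hydroxo.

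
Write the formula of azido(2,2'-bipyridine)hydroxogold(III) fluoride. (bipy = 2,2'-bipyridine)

Ligands: 1 azido (N3, -1), 1 hydroxo (OH, -1), 1 2,2'-bipyridine (bipy, neutral). Ligand charge sum = -2.
With Au in oxidation state +3, the complex ion is [Au...]^1+.
Charge balance with fluoride (-1) requires 1 complex ion per 1 fluoride.

[Au(bipy)(N3)(OH)]F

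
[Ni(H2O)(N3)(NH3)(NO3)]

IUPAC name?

There is no counter-ion, so the complex is neutral overall.
Ligand charges: 1×azido (-1 each), 1×nitrato (-1 each), 1×aqua (neutral), 1×ammine (neutral); total -2. So Ni + (-2) = 0, giving Ni = +2.
Ligands are named alphabetically: ammine before aqua before azido before nitrato.

ammineaquaazidonitratonickel(II)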